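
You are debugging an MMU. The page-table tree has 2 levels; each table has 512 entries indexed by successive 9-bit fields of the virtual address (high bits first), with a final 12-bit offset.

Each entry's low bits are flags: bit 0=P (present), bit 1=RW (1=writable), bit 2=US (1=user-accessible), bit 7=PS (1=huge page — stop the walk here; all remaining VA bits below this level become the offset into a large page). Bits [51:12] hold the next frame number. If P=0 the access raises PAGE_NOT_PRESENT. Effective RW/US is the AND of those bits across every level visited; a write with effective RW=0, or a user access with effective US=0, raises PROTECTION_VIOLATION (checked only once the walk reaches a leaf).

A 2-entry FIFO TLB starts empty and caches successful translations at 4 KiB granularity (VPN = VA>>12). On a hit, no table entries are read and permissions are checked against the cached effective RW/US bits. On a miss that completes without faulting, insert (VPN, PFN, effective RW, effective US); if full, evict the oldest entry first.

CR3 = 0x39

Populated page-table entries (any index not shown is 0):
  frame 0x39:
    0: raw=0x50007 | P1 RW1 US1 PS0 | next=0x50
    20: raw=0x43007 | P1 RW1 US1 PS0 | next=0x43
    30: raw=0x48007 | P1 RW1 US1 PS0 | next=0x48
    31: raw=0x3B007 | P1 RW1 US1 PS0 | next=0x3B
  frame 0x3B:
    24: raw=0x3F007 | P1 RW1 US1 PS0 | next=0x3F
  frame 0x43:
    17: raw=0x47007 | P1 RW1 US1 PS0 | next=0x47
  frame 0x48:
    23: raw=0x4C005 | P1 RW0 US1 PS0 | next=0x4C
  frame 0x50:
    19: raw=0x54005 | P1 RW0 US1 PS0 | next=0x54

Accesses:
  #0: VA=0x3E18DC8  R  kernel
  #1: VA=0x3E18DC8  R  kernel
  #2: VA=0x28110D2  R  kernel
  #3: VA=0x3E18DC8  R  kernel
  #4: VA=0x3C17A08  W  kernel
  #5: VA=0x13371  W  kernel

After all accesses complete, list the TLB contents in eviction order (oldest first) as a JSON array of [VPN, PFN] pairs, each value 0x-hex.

Trace:
#0 VA=0x3E18DC8 (r,kernel):
  lvl0: tbl 0x39, slot 31 ⇒ 0x3B007 (P1/RW1/US1/PS0)
  lvl1: tbl 0x3B, slot 24 ⇒ 0x3F007 (P1/RW1/US1/PS0)
  ✓ 0x3FDC8  — 2 lookups
#1 VA=0x3E18DC8 (r,kernel):
  TLB hit vpn=0x3E18 → PA=0x3FDC8
#2 VA=0x28110D2 (r,kernel):
  lvl0: tbl 0x39, slot 20 ⇒ 0x43007 (P1/RW1/US1/PS0)
  lvl1: tbl 0x43, slot 17 ⇒ 0x47007 (P1/RW1/US1/PS0)
  ✓ 0x470D2  — 2 lookups
#3 VA=0x3E18DC8 (r,kernel):
  TLB hit vpn=0x3E18 → PA=0x3FDC8
#4 VA=0x3C17A08 (w,kernel):
  lvl0: tbl 0x39, slot 30 ⇒ 0x48007 (P1/RW1/US1/PS0)
  lvl1: tbl 0x48, slot 23 ⇒ 0x4C005 (P1/RW0/US1/PS0)
  → PROTECTION_VIOLATION  (2 entries read)
#5 VA=0x13371 (w,kernel):
  lvl0: tbl 0x39, slot 0 ⇒ 0x50007 (P1/RW1/US1/PS0)
  lvl1: tbl 0x50, slot 19 ⇒ 0x54005 (P1/RW0/US1/PS0)
  → PROTECTION_VIOLATION  (2 entries read)

TLB: [["0x3E18", "0x3F"], ["0x2811", "0x47"]]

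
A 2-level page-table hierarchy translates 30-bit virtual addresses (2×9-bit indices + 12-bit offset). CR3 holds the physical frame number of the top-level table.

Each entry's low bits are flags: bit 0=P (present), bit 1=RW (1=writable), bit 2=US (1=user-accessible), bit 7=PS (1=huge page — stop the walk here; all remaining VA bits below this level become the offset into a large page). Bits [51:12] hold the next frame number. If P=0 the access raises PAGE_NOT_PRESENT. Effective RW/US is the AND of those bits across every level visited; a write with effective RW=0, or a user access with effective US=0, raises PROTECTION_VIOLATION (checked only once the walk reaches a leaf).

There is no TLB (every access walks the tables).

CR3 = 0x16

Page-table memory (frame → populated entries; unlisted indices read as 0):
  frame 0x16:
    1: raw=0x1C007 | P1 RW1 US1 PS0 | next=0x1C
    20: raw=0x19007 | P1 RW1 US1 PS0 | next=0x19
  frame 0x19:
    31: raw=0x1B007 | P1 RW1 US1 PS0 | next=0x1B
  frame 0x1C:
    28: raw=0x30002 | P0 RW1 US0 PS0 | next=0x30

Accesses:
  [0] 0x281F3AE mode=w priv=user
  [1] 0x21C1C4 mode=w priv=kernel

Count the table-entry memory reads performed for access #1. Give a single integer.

Per-access translation:
#0 VA=0x281F3AE (w,user):
  lvl0: tbl 0x16, slot 20 ⇒ 0x19007 (P1/RW1/US1/PS0)
  lvl1: tbl 0x19, slot 31 ⇒ 0x1B007 (P1/RW1/US1/PS0)
  → PA=0x1B3AE  (2 entries read)
#1 VA=0x21C1C4 (w,kernel):
  lvl0: tbl 0x16, slot 1 ⇒ 0x1C007 (P1/RW1/US1/PS0)
  lvl1: tbl 0x1C, slot 28 ⇒ 0x30002 (P0/RW1/US0/PS0)
  ✗ PAGE_NOT_PRESENT  [2 reads]

Entries read for #1: 2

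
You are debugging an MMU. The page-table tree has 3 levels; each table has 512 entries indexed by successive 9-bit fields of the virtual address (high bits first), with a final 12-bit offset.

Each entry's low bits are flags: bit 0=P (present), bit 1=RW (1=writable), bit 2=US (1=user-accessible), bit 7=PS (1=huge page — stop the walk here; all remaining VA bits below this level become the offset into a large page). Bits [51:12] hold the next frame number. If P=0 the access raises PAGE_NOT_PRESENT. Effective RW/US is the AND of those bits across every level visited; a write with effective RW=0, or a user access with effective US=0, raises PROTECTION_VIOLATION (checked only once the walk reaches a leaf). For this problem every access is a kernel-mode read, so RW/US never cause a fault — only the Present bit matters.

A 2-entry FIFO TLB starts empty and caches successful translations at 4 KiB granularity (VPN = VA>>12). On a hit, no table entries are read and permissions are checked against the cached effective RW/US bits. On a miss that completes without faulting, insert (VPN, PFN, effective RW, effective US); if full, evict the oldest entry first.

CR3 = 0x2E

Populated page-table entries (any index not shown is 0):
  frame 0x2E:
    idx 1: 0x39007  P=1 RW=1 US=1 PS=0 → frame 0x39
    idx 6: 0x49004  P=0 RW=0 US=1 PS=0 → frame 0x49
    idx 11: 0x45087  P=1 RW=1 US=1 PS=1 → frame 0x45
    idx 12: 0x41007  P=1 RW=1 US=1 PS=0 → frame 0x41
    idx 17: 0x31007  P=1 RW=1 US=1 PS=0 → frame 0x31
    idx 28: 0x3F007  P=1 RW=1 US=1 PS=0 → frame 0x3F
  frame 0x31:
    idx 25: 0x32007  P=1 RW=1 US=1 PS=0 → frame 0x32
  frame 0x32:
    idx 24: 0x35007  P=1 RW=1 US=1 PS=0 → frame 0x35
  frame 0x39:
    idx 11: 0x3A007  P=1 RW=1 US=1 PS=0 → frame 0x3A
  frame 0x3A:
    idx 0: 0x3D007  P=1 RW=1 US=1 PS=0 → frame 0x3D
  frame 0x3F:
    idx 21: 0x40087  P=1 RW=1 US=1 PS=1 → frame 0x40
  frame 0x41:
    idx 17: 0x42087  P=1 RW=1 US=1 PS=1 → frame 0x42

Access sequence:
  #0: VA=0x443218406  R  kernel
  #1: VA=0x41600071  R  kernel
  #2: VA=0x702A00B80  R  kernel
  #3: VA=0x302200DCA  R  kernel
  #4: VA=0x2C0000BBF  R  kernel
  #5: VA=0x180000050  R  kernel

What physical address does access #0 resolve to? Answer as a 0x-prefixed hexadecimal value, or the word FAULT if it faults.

Walk each access:
#0 VA=0x443218406 (r,kernel):
  lvl0: tbl 0x2E, slot 17 ⇒ 0x31007 (P1/RW1/US1/PS0)
  lvl1: tbl 0x31, slot 25 ⇒ 0x32007 (P1/RW1/US1/PS0)
  lvl2: tbl 0x32, slot 24 ⇒ 0x35007 (P1/RW1/US1/PS0)
  ✓ 0x35406  — 3 lookups
#1 VA=0x41600071 (r,kernel):
  lvl0: tbl 0x2E, slot 1 ⇒ 0x39007 (P1/RW1/US1/PS0)
  lvl1: tbl 0x39, slot 11 ⇒ 0x3A007 (P1/RW1/US1/PS0)
  lvl2: tbl 0x3A, slot 0 ⇒ 0x3D007 (P1/RW1/US1/PS0)
  ✓ 0x3D071  — 3 lookups
#2 VA=0x702A00B80 (r,kernel):
  lvl0: tbl 0x2E, slot 28 ⇒ 0x3F007 (P1/RW1/US1/PS0)
  lvl1: tbl 0x3F, slot 21 ⇒ 0x40087 (P1/RW1/US1/PS1)
  ✓ 0x40B80 (huge @L1)  — 2 lookups
#3 VA=0x302200DCA (r,kernel):
  lvl0: tbl 0x2E, slot 12 ⇒ 0x41007 (P1/RW1/US1/PS0)
  lvl1: tbl 0x41, slot 17 ⇒ 0x42087 (P1/RW1/US1/PS1)
  ✓ 0x42DCA (huge @L1)  — 2 lookups
#4 VA=0x2C0000BBF (r,kernel):
  lvl0: tbl 0x2E, slot 11 ⇒ 0x45087 (P1/RW1/US1/PS1)
  ✓ 0x45BBF (huge @L0)  — 1 lookups
#5 VA=0x180000050 (r,kernel):
  lvl0: tbl 0x2E, slot 6 ⇒ 0x49004 (P0/RW0/US1/PS0)
  ⇒ fault: PAGE_NOT_PRESENT  — 1 lookups

Access #0 PA: 0x35406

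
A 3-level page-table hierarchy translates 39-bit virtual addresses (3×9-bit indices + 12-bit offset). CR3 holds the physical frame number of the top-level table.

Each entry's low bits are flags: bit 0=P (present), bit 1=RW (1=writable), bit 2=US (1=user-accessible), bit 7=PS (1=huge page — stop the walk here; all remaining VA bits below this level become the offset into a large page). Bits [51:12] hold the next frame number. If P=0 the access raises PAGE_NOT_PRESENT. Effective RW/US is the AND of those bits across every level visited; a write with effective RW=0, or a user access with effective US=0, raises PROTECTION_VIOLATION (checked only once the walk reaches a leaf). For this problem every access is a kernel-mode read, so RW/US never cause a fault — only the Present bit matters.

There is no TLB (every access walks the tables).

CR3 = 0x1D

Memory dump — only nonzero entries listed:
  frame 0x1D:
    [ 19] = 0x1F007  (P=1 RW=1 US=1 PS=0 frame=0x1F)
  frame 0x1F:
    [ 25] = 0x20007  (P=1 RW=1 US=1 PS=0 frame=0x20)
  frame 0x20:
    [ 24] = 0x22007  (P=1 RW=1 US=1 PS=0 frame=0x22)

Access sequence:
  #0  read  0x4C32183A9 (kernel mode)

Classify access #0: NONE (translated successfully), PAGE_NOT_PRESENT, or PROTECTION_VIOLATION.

Per-access translation:
#0 VA=0x4C32183A9 (r,kernel):
  lvl0: tbl 0x1D, slot 19 ⇒ 0x1F007 (P1/RW1/US1/PS0)
  lvl1: tbl 0x1F, slot 25 ⇒ 0x20007 (P1/RW1/US1/PS0)
  lvl2: tbl 0x20, slot 24 ⇒ 0x22007 (P1/RW1/US1/PS0)
  → PA=0x223A9  (3 entries read)

Access #0 fault: NONE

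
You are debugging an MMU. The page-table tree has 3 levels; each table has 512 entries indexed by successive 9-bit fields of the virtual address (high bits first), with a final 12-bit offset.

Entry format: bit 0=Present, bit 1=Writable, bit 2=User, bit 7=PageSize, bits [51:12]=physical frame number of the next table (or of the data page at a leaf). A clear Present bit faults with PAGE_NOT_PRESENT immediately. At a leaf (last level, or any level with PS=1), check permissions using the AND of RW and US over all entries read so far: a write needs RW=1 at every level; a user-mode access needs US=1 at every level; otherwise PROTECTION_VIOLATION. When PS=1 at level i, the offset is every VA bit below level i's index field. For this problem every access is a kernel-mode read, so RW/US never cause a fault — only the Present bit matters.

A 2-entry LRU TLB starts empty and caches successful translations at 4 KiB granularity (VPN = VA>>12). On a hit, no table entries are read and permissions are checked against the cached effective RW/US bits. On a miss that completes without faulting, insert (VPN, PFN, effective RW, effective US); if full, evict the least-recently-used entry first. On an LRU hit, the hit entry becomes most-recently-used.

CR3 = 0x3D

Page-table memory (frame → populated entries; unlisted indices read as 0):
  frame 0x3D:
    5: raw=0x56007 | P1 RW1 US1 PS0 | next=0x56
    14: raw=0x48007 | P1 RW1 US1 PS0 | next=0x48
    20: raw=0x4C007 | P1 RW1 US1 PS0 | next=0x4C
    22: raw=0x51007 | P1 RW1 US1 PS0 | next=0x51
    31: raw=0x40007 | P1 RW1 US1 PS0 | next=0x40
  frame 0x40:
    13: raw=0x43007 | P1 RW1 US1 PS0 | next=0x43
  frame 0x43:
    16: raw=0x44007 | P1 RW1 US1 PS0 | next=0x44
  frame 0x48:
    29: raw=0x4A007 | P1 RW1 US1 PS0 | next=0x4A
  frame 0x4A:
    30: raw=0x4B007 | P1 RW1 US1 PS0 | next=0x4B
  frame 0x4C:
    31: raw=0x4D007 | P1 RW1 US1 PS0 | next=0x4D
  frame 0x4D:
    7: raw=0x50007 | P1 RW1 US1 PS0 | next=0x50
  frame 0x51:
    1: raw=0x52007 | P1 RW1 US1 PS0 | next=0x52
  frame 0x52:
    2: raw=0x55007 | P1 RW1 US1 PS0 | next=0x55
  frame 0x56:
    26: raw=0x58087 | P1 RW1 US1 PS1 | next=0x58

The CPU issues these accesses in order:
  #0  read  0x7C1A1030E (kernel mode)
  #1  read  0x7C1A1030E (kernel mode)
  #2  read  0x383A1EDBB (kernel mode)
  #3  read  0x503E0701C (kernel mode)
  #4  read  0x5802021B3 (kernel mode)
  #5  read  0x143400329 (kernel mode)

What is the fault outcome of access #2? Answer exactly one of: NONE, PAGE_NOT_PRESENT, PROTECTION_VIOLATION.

Trace:
#0 VA=0x7C1A1030E (r,kernel):
  L0: frame=0x3D idx=31 entry=0x40007 [P=1 RW=1 US=1 PS=0]
  L1: frame=0x40 idx=13 entry=0x43007 [P=1 RW=1 US=1 PS=0]
  L2: frame=0x43 idx=16 entry=0x44007 [P=1 RW=1 US=1 PS=0]
  ✓ 0x4430E  — 3 lookups
#1 VA=0x7C1A1030E (r,kernel):
  TLB hit vpn=0x7C1A10 → PA=0x4430E
#2 VA=0x383A1EDBB (r,kernel):
  L0: frame=0x3D idx=14 entry=0x48007 [P=1 RW=1 US=1 PS=0]
  L1: frame=0x48 idx=29 entry=0x4A007 [P=1 RW=1 US=1 PS=0]
  L2: frame=0x4A idx=30 entry=0x4B007 [P=1 RW=1 US=1 PS=0]
  ✓ 0x4BDBB  — 3 lookups
#3 VA=0x503E0701C (r,kernel):
  L0: frame=0x3D idx=20 entry=0x4C007 [P=1 RW=1 US=1 PS=0]
  L1: frame=0x4C idx=31 entry=0x4D007 [P=1 RW=1 US=1 PS=0]
  L2: frame=0x4D idx=7 entry=0x50007 [P=1 RW=1 US=1 PS=0]
  ✓ 0x5001C  — 3 lookups
#4 VA=0x5802021B3 (r,kernel):
  L0: frame=0x3D idx=22 entry=0x51007 [P=1 RW=1 US=1 PS=0]
  L1: frame=0x51 idx=1 entry=0x52007 [P=1 RW=1 US=1 PS=0]
  L2: frame=0x52 idx=2 entry=0x55007 [P=1 RW=1 US=1 PS=0]
  ✓ 0x551B3  — 3 lookups
#5 VA=0x143400329 (r,kernel):
  L0: frame=0x3D idx=5 entry=0x56007 [P=1 RW=1 US=1 PS=0]
  L1: frame=0x56 idx=26 entry=0x58087 [P=1 RW=1 US=1 PS=1]
  ✓ 0x58329 (huge @L1)  — 2 lookups

Access #2 fault: NONE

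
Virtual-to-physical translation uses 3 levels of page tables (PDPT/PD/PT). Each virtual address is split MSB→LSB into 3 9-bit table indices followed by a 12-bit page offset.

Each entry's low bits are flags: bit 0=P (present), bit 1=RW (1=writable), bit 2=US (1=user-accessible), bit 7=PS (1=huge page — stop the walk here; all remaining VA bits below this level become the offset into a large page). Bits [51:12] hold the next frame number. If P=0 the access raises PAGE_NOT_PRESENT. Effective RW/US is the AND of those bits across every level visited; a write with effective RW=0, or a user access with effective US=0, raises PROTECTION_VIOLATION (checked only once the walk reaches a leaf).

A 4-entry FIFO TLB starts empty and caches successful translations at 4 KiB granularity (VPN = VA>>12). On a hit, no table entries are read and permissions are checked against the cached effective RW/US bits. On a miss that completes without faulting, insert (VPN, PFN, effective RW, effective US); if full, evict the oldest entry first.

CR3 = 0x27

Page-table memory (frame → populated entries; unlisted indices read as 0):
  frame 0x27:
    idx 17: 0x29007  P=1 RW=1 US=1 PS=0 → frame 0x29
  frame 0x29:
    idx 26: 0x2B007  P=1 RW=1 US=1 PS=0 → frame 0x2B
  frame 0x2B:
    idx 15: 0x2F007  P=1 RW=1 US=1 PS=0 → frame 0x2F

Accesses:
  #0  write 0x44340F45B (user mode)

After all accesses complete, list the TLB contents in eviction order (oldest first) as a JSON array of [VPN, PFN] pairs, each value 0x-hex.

Per-access translation:
#0 VA=0x44340F45B (w,user):
  L0 @0x27[17] → 0x29007  P=1,RW=1,US=1,PS=0
  L1 @0x29[26] → 0x2B007  P=1,RW=1,US=1,PS=0
  L2 @0x2B[15] → 0x2F007  P=1,RW=1,US=1,PS=0
  ✓ 0x2F45B  — 3 lookups

TLB: [["0x44340F", "0x2F"]]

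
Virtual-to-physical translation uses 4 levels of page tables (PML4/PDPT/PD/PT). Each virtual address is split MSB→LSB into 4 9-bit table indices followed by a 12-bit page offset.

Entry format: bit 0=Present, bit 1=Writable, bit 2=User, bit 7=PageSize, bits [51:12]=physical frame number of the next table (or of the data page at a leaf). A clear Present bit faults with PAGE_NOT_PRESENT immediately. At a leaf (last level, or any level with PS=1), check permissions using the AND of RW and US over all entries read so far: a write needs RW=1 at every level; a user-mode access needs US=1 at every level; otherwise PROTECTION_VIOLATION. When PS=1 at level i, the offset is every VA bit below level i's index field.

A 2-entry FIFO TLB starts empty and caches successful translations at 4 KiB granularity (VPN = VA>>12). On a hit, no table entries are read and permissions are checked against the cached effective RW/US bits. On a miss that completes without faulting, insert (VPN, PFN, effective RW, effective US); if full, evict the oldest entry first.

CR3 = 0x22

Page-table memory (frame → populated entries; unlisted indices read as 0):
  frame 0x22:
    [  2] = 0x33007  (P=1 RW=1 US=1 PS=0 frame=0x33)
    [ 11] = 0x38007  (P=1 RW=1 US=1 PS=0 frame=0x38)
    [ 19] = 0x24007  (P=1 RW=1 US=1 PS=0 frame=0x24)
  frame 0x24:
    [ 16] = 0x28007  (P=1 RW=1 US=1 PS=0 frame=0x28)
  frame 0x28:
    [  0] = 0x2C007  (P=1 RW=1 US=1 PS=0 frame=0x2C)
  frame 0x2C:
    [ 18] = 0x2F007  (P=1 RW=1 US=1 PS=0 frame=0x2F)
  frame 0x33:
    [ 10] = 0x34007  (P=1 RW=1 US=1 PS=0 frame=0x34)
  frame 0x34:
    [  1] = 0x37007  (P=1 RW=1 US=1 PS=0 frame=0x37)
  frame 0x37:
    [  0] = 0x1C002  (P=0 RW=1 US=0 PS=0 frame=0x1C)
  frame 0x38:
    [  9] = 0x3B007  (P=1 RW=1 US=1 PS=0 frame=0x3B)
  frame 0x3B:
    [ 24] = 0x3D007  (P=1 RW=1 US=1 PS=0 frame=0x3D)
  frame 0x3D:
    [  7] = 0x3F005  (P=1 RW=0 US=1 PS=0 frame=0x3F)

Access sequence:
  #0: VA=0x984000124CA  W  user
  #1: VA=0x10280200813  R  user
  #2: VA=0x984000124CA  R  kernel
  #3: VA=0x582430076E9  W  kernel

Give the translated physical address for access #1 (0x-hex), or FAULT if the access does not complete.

Walk each access:
#0 VA=0x984000124CA (w,user):
  lvl0: tbl 0x22, slot 19 ⇒ 0x24007 (P1/RW1/US1/PS0)
  lvl1: tbl 0x24, slot 16 ⇒ 0x28007 (P1/RW1/US1/PS0)
  lvl2: tbl 0x28, slot 0 ⇒ 0x2C007 (P1/RW1/US1/PS0)
  lvl3: tbl 0x2C, slot 18 ⇒ 0x2F007 (P1/RW1/US1/PS0)
  ✓ 0x2F4CA  — 4 lookups
#1 VA=0x10280200813 (r,user):
  lvl0: tbl 0x22, slot 2 ⇒ 0x33007 (P1/RW1/US1/PS0)
  lvl1: tbl 0x33, slot 10 ⇒ 0x34007 (P1/RW1/US1/PS0)
  lvl2: tbl 0x34, slot 1 ⇒ 0x37007 (P1/RW1/US1/PS0)
  lvl3: tbl 0x37, slot 0 ⇒ 0x1C002 (P0/RW1/US0/PS0)
  → PAGE_NOT_PRESENT  (4 entries read)
#2 VA=0x984000124CA (r,kernel):
  TLB hit vpn=0x98400012 → PA=0x2F4CA
#3 VA=0x582430076E9 (w,kernel):
  lvl0: tbl 0x22, slot 11 ⇒ 0x38007 (P1/RW1/US1/PS0)
  lvl1: tbl 0x38, slot 9 ⇒ 0x3B007 (P1/RW1/US1/PS0)
  lvl2: tbl 0x3B, slot 24 ⇒ 0x3D007 (P1/RW1/US1/PS0)
  lvl3: tbl 0x3D, slot 7 ⇒ 0x3F005 (P1/RW0/US1/PS0)
  → PROTECTION_VIOLATION  (4 entries read)

Access #1 PA: FAULT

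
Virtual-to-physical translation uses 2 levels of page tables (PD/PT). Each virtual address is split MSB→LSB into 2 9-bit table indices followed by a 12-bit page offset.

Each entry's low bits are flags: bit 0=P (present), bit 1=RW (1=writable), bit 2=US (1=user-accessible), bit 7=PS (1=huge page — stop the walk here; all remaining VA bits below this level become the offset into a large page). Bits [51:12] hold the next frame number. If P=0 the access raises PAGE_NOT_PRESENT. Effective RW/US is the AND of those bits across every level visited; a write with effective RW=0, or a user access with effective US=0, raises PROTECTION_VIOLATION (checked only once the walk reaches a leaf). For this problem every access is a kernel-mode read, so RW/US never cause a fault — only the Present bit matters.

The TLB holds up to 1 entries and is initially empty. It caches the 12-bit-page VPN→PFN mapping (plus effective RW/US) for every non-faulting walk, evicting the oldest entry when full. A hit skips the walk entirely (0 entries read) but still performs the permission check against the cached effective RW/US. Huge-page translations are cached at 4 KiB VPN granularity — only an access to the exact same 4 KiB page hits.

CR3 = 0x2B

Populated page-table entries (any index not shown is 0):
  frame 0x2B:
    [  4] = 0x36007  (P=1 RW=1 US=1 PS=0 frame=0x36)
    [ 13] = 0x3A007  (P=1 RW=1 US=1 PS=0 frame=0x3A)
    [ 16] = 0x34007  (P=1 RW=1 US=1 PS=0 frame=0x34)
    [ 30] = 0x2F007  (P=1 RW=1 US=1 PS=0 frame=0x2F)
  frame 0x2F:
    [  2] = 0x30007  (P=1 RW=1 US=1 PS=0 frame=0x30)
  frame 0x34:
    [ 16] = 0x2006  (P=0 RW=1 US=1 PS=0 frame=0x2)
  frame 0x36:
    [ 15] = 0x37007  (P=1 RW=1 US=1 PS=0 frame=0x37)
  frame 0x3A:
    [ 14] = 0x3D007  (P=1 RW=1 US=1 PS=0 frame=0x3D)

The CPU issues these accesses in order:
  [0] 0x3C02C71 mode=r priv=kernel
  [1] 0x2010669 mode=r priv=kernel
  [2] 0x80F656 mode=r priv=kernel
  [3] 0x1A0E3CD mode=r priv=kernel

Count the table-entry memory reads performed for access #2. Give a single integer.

Trace:
#0 VA=0x3C02C71 (r,kernel):
  L0: frame=0x2B idx=30 entry=0x2F007 [P=1 RW=1 US=1 PS=0]
  L1: frame=0x2F idx=2 entry=0x30007 [P=1 RW=1 US=1 PS=0]
  ⇒ phys 0x30C71  [2 reads]
#1 VA=0x2010669 (r,kernel):
  L0: frame=0x2B idx=16 entry=0x34007 [P=1 RW=1 US=1 PS=0]
  L1: frame=0x34 idx=16 entry=0x2006 [P=0 RW=1 US=1 PS=0]
  → PAGE_NOT_PRESENT  (2 entries read)
#2 VA=0x80F656 (r,kernel):
  L0: frame=0x2B idx=4 entry=0x36007 [P=1 RW=1 US=1 PS=0]
  L1: frame=0x36 idx=15 entry=0x37007 [P=1 RW=1 US=1 PS=0]
  ⇒ phys 0x37656  [2 reads]
#3 VA=0x1A0E3CD (r,kernel):
  L0: frame=0x2B idx=13 entry=0x3A007 [P=1 RW=1 US=1 PS=0]
  L1: frame=0x3A idx=14 entry=0x3D007 [P=1 RW=1 US=1 PS=0]
  ⇒ phys 0x3D3CD  [2 reads]

Entries read for #2: 2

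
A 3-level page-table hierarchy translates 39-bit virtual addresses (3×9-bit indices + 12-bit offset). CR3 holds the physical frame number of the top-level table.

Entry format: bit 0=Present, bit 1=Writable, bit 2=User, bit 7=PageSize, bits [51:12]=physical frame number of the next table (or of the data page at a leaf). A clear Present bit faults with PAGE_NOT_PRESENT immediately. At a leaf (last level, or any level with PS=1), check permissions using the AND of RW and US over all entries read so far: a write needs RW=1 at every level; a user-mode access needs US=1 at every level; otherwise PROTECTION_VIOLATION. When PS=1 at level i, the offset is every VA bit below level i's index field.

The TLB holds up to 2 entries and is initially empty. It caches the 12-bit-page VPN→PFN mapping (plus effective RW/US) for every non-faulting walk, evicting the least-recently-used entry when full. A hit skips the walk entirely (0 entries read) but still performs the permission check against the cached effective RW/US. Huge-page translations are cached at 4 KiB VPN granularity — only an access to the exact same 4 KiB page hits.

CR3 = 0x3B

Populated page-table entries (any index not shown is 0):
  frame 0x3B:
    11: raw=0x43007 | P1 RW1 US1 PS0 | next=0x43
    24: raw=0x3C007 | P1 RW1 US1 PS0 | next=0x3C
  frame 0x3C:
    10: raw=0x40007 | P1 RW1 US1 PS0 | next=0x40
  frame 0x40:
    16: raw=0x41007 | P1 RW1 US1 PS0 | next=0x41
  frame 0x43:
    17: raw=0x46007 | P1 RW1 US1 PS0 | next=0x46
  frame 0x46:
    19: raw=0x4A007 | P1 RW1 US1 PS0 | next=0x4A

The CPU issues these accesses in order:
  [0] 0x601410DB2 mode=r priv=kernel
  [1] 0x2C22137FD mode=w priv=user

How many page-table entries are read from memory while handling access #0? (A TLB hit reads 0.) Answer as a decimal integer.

Trace:
#0 VA=0x601410DB2 (r,kernel):
  L0 @0x3B[24] → 0x3C007  P=1,RW=1,US=1,PS=0
  L1 @0x3C[10] → 0x40007  P=1,RW=1,US=1,PS=0
  L2 @0x40[16] → 0x41007  P=1,RW=1,US=1,PS=0
  ⇒ phys 0x41DB2  [3 reads]
#1 VA=0x2C22137FD (w,user):
  L0 @0x3B[11] → 0x43007  P=1,RW=1,US=1,PS=0
  L1 @0x43[17] → 0x46007  P=1,RW=1,US=1,PS=0
  L2 @0x46[19] → 0x4A007  P=1,RW=1,US=1,PS=0
  ⇒ phys 0x4A7FD  [3 reads]

Entries read for #0: 3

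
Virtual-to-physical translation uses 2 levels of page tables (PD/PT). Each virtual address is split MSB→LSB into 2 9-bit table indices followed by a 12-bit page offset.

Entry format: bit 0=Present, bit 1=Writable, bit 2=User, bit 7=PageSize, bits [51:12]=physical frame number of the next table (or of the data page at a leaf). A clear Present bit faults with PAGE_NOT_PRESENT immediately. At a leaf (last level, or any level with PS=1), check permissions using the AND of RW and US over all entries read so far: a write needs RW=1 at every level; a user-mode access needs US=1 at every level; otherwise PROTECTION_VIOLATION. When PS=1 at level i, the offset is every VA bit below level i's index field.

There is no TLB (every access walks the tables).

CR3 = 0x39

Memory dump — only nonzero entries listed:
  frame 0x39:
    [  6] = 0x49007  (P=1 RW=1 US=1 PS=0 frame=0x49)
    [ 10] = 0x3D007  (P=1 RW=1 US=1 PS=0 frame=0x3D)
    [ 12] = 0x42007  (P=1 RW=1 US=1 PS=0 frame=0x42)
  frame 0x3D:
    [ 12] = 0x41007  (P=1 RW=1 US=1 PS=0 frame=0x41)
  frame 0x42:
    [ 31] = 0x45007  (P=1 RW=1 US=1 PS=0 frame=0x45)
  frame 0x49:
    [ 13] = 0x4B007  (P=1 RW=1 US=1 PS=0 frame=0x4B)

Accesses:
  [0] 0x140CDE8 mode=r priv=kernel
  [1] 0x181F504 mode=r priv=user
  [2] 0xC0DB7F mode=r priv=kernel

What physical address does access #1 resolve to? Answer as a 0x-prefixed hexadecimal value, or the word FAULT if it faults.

Trace:
#0 VA=0x140CDE8 (r,kernel):
  L0: frame=0x39 idx=10 entry=0x3D007 [P=1 RW=1 US=1 PS=0]
  L1: frame=0x3D idx=12 entry=0x41007 [P=1 RW=1 US=1 PS=0]
  → PA=0x41DE8  (2 entries read)
#1 VA=0x181F504 (r,user):
  L0: frame=0x39 idx=12 entry=0x42007 [P=1 RW=1 US=1 PS=0]
  L1: frame=0x42 idx=31 entry=0x45007 [P=1 RW=1 US=1 PS=0]
  → PA=0x45504  (2 entries read)
#2 VA=0xC0DB7F (r,kernel):
  L0: frame=0x39 idx=6 entry=0x49007 [P=1 RW=1 US=1 PS=0]
  L1: frame=0x49 idx=13 entry=0x4B007 [P=1 RW=1 US=1 PS=0]
  → PA=0x4BB7F  (2 entries read)

Access #1 PA: 0x45504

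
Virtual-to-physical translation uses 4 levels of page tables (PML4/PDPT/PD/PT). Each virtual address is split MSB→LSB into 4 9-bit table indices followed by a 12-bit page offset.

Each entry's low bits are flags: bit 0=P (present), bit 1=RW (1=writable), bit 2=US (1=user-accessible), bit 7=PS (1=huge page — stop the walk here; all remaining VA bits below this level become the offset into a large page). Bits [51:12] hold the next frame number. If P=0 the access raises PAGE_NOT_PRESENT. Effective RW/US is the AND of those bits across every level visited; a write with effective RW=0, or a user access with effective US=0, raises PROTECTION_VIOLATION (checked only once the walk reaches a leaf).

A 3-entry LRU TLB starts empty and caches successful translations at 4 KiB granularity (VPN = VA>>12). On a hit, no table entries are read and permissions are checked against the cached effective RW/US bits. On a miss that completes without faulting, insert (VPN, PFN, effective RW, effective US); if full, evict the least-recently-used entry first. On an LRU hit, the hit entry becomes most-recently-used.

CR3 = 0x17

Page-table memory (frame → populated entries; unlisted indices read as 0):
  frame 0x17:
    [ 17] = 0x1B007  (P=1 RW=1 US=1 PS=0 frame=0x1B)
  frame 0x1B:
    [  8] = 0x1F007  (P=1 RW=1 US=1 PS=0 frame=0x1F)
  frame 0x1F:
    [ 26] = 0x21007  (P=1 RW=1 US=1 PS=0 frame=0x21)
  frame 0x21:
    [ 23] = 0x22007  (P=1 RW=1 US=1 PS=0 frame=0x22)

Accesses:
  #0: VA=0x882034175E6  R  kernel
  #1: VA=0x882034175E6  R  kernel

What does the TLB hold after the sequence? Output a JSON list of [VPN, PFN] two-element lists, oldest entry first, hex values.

Trace:
#0 VA=0x882034175E6 (r,kernel):
  L0 @0x17[17] → 0x1B007  P=1,RW=1,US=1,PS=0
  L1 @0x1B[8] → 0x1F007  P=1,RW=1,US=1,PS=0
  L2 @0x1F[26] → 0x21007  P=1,RW=1,US=1,PS=0
  L3 @0x21[23] → 0x22007  P=1,RW=1,US=1,PS=0
  ⇒ phys 0x225E6  [4 reads]
#1 VA=0x882034175E6 (r,kernel):
  TLB hit vpn=0x88203417 → PA=0x225E6

TLB: [["0x88203417", "0x22"]]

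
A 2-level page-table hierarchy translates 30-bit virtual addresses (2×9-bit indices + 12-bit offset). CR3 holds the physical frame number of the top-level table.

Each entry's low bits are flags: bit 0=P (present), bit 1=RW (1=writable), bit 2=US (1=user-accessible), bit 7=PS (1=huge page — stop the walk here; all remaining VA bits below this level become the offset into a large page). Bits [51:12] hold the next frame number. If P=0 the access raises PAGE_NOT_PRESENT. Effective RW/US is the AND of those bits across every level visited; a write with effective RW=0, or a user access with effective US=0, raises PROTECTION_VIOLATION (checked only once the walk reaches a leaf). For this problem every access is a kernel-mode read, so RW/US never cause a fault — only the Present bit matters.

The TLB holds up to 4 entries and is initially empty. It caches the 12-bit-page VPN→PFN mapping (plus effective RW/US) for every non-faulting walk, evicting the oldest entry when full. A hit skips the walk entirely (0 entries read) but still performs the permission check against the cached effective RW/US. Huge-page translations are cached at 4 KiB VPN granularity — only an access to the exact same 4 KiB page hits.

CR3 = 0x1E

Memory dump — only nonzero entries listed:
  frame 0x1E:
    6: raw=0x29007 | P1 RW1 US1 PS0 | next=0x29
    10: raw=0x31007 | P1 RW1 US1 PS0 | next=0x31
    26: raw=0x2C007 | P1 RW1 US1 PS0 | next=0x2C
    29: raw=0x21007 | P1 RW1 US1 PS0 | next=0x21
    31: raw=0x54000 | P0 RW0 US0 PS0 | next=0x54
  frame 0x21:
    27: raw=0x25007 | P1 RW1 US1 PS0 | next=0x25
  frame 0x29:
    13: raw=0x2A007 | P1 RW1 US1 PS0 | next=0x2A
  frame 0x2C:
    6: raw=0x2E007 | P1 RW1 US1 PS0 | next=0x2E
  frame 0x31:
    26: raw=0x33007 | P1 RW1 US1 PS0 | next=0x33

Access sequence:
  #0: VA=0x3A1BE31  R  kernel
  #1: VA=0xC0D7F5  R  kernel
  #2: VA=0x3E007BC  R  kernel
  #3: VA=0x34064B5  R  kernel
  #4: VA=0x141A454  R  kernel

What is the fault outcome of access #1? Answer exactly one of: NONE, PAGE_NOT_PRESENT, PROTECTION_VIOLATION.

Per-access translation:
#0 VA=0x3A1BE31 (r,kernel):
  L0 @0x1E[29] → 0x21007  P=1,RW=1,US=1,PS=0
  L1 @0x21[27] → 0x25007  P=1,RW=1,US=1,PS=0
  ⇒ phys 0x25E31  [2 reads]
#1 VA=0xC0D7F5 (r,kernel):
  L0 @0x1E[6] → 0x29007  P=1,RW=1,US=1,PS=0
  L1 @0x29[13] → 0x2A007  P=1,RW=1,US=1,PS=0
  ⇒ phys 0x2A7F5  [2 reads]
#2 VA=0x3E007BC (r,kernel):
  L0 @0x1E[31] → 0x54000  P=0,RW=0,US=0,PS=0
  ⇒ fault: PAGE_NOT_PRESENT  — 1 lookups
#3 VA=0x34064B5 (r,kernel):
  L0 @0x1E[26] → 0x2C007  P=1,RW=1,US=1,PS=0
  L1 @0x2C[6] → 0x2E007  P=1,RW=1,US=1,PS=0
  ⇒ phys 0x2E4B5  [2 reads]
#4 VA=0x141A454 (r,kernel):
  L0 @0x1E[10] → 0x31007  P=1,RW=1,US=1,PS=0
  L1 @0x31[26] → 0x33007  P=1,RW=1,US=1,PS=0
  ⇒ phys 0x33454  [2 reads]

Access #1 fault: NONE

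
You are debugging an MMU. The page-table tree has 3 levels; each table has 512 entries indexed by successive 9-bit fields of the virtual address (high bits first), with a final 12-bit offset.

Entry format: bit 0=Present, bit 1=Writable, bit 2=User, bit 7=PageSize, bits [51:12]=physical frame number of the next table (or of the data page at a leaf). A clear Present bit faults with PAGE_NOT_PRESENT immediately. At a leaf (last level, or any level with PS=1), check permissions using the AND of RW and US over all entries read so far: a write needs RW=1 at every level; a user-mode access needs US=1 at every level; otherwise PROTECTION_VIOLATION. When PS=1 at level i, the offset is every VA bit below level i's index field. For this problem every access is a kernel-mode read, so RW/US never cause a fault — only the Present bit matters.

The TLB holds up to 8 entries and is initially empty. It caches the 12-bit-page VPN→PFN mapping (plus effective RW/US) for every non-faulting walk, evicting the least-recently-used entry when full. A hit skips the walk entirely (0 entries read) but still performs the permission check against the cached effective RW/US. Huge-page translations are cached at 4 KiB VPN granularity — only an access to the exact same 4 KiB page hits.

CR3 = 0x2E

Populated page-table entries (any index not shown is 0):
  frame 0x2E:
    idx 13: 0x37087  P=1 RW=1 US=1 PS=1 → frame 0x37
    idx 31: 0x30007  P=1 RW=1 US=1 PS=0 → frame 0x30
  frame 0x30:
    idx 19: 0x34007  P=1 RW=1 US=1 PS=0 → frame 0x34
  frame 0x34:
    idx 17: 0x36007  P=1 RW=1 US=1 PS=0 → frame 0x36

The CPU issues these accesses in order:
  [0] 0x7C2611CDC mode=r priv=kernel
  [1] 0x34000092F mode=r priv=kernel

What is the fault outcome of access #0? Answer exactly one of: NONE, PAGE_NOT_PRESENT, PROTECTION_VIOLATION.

Per-access translation:
#0 VA=0x7C2611CDC (r,kernel):
  L0 @0x2E[31] → 0x30007  P=1,RW=1,US=1,PS=0
  L1 @0x30[19] → 0x34007  P=1,RW=1,US=1,PS=0
  L2 @0x34[17] → 0x36007  P=1,RW=1,US=1,PS=0
  ✓ 0x36CDC  — 3 lookups
#1 VA=0x34000092F (r,kernel):
  L0 @0x2E[13] → 0x37087  P=1,RW=1,US=1,PS=1
  ✓ 0x3792F (huge @L0)  — 1 lookups

Access #0 fault: NONE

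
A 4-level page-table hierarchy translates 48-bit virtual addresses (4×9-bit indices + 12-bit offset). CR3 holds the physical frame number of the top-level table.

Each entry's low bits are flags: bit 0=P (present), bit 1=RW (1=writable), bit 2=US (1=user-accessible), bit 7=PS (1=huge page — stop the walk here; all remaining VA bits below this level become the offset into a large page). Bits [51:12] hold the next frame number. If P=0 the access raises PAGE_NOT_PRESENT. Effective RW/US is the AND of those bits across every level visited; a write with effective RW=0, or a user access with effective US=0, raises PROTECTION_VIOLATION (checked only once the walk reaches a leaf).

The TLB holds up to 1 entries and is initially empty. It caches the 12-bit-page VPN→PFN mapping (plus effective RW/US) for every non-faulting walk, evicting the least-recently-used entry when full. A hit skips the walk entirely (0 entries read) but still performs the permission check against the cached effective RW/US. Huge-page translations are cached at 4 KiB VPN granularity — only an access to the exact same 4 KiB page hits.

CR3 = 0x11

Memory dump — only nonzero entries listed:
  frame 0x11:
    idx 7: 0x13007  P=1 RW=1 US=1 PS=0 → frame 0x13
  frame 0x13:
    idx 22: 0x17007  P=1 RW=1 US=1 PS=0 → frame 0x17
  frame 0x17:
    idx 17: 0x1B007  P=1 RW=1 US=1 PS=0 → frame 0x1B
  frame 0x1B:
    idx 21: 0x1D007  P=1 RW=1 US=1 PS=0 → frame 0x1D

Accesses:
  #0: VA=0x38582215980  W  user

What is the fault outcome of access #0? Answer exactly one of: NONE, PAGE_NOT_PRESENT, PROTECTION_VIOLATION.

Per-access translation:
#0 VA=0x38582215980 (w,user):
  L0: frame=0x11 idx=7 entry=0x13007 [P=1 RW=1 US=1 PS=0]
  L1: frame=0x13 idx=22 entry=0x17007 [P=1 RW=1 US=1 PS=0]
  L2: frame=0x17 idx=17 entry=0x1B007 [P=1 RW=1 US=1 PS=0]
  L3: frame=0x1B idx=21 entry=0x1D007 [P=1 RW=1 US=1 PS=0]
  ✓ 0x1D980  — 4 lookups

Access #0 fault: NONE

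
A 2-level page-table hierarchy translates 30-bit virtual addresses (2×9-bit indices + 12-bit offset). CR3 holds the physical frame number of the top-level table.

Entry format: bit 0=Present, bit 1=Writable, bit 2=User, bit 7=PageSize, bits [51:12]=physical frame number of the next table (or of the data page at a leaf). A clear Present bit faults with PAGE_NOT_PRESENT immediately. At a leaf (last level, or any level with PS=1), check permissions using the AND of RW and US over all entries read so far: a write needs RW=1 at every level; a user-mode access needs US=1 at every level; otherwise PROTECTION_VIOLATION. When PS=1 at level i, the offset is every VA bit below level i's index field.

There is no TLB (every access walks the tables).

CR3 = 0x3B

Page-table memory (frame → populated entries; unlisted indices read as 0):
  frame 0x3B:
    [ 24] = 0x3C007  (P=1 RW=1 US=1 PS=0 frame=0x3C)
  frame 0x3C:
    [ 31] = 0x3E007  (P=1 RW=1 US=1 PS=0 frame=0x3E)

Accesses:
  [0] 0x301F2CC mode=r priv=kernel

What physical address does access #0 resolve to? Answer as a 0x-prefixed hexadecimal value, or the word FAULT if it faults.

Walk each access:
#0 VA=0x301F2CC (r,kernel):
  L0 @0x3B[24] → 0x3C007  P=1,RW=1,US=1,PS=0
  L1 @0x3C[31] → 0x3E007  P=1,RW=1,US=1,PS=0
  ⇒ phys 0x3E2CC  [2 reads]

Access #0 PA: 0x3E2CC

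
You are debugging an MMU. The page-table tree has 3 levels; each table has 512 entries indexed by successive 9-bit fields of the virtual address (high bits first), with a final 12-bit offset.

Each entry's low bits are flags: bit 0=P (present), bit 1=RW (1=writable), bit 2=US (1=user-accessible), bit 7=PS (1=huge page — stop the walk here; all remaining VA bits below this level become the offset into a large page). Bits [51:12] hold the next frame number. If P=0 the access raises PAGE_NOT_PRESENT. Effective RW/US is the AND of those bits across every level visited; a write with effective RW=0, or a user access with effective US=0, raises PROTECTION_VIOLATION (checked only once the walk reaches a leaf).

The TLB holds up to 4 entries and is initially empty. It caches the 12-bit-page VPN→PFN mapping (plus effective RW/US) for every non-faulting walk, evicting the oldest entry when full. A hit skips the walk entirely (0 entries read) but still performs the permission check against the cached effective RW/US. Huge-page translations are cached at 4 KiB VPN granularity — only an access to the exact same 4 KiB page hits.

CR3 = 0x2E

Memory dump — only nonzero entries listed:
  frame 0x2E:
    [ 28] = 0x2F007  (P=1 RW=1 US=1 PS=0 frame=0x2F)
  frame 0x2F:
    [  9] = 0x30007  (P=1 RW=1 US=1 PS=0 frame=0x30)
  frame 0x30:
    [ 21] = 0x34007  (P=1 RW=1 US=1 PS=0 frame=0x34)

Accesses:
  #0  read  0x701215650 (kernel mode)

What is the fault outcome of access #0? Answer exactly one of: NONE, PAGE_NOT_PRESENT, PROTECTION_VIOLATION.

Per-access translation:
#0 VA=0x701215650 (r,kernel):
  L0 @0x2E[28] → 0x2F007  P=1,RW=1,US=1,PS=0
  L1 @0x2F[9] → 0x30007  P=1,RW=1,US=1,PS=0
  L2 @0x30[21] → 0x34007  P=1,RW=1,US=1,PS=0
  ✓ 0x34650  — 3 lookups

Access #0 fault: NONE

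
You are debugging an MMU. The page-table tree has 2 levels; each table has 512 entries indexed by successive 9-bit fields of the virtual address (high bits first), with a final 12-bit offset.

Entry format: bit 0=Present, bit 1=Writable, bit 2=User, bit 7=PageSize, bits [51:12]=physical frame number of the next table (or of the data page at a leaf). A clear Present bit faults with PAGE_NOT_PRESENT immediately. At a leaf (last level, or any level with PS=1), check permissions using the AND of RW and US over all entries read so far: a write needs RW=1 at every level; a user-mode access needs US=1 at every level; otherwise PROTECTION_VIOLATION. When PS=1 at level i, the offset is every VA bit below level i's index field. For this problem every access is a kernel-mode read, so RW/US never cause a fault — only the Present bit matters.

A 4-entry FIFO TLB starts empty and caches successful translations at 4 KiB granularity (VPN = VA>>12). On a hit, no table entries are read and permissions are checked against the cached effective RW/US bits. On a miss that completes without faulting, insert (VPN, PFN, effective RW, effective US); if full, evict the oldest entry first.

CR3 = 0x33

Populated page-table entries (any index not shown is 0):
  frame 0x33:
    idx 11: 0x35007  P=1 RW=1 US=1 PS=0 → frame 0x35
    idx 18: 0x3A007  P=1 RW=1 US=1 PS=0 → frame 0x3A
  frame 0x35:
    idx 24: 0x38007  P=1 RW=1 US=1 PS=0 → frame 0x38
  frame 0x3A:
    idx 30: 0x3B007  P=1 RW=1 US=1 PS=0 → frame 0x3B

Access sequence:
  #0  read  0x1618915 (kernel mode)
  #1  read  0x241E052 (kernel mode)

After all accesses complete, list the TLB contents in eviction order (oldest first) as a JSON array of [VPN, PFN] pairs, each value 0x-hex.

Per-access translation:
#0 VA=0x1618915 (r,kernel):
  lvl0: tbl 0x33, slot 11 ⇒ 0x35007 (P1/RW1/US1/PS0)
  lvl1: tbl 0x35, slot 24 ⇒ 0x38007 (P1/RW1/US1/PS0)
  → PA=0x38915  (2 entries read)
#1 VA=0x241E052 (r,kernel):
  lvl0: tbl 0x33, slot 18 ⇒ 0x3A007 (P1/RW1/US1/PS0)
  lvl1: tbl 0x3A, slot 30 ⇒ 0x3B007 (P1/RW1/US1/PS0)
  → PA=0x3B052  (2 entries read)

TLB: [["0x1618", "0x38"], ["0x241E", "0x3B"]]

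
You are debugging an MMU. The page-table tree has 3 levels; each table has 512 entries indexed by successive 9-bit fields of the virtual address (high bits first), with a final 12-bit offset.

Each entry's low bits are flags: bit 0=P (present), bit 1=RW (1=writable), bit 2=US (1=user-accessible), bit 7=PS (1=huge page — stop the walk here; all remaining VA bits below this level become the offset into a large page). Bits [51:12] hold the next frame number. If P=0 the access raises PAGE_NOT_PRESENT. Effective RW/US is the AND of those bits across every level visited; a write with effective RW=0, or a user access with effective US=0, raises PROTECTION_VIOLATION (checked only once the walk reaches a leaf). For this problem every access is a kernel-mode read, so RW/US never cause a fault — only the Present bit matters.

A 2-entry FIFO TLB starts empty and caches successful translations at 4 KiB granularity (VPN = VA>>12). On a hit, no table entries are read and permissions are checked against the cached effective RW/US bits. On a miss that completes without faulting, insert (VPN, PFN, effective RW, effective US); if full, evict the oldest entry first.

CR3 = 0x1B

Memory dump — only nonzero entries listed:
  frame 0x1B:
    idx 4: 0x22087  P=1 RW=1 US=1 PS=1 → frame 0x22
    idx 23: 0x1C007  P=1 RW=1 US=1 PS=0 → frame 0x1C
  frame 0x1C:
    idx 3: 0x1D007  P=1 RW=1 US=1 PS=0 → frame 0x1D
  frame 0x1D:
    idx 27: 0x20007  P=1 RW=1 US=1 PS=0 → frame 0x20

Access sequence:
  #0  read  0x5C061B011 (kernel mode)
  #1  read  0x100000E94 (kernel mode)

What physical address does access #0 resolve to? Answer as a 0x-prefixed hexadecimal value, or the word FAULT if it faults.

Walk each access:
#0 VA=0x5C061B011 (r,kernel):
  lvl0: tbl 0x1B, slot 23 ⇒ 0x1C007 (P1/RW1/US1/PS0)
  lvl1: tbl 0x1C, slot 3 ⇒ 0x1D007 (P1/RW1/US1/PS0)
  lvl2: tbl 0x1D, slot 27 ⇒ 0x20007 (P1/RW1/US1/PS0)
  → PA=0x20011  (3 entries read)
#1 VA=0x100000E94 (r,kernel):
  lvl0: tbl 0x1B, slot 4 ⇒ 0x22087 (P1/RW1/US1/PS1)
  → PA=0x22E94 (huge @L0)  (1 entries read)

Access #0 PA: 0x20011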